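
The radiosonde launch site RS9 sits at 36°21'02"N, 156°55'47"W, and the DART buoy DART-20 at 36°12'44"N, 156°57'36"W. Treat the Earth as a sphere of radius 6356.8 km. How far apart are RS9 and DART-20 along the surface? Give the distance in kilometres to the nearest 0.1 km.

15.6 km

RS9: φ = +36.35056°, λ = -156.92972°
DART-20: φ = +36.21222°, λ = -156.96000°
Δφ = -0.1383°,  Δλ = -0.0303°
a = sin²(Δφ/2) + cos φ₁ cos φ₂ sin²(Δλ/2) = 0.000002
c = 2·arcsin(√a) = 0.002452 rad = 0.1405°
d = R·c = 6356.8 × 0.002452 = 15.6 km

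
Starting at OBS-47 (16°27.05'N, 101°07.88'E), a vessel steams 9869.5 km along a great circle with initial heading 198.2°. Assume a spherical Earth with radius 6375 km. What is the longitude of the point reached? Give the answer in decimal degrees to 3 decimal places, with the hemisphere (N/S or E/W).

OBS-47: φ = +16.45083°, λ = +101.13133°
δ = d/R = 9869.5/6375 = 1.548157 rad
φ₂ = arcsin(sin φ₁ cos δ + cos φ₁ sin δ cos θ)
   = arcsin(0.28319·0.02264 + 0.95906·0.99974·-0.94997) = -64.74782°
λ₂ = λ₁ + atan2(sin θ sin δ cos φ₁, cos δ − sin φ₁ sin φ₂) = 54.08069°

54.081°E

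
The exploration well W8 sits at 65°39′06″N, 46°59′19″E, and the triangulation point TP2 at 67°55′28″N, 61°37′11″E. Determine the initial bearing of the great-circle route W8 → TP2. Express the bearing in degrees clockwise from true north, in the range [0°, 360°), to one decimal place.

W8: φ = +65.65167°, λ = +46.98861°
TP2: φ = +67.92444°, λ = +61.61972°
Δλ = 14.6311°
y = sin Δλ · cos φ₂ = 0.094932
x = cos φ₁ sin φ₂ − sin φ₁ cos φ₂ cos Δλ = 0.050760
θ = atan2(y, x) = 61.8666° → 61.8666° (mod 360°)

61.9°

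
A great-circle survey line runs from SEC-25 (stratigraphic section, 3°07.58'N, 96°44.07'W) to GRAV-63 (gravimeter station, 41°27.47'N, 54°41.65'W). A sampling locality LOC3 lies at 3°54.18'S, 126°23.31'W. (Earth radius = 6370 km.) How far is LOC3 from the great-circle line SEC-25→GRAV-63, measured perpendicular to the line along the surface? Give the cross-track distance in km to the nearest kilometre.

2038 km

SEC-25: φ = +3.12633°, λ = -96.73450°
GRAV-63: φ = +41.45783°, λ = -54.69417°
LOC3: φ = -3.90300°, λ = -126.38850°
δ₁₃ = central angle SEC-25→LOC3 = 0.531573 rad  (haversine)
θ₁₃ = bearing SEC-25→LOC3 = 256.858°,  θ₁₂ = bearing SEC-25→GRAV-63 = 38.509°
dₓₜ = R·arcsin(sin δ₁₃ · sin(θ₁₃ − θ₁₂)) = 6370·arcsin(0.50689·sin(218.349°)) = -2037.936 km
|dₓₜ| = 2037.936 km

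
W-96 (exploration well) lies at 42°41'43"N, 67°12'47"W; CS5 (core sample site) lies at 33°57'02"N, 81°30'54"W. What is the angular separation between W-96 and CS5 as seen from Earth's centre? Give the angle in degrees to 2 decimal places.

W-96: φ = +42.69528°, λ = -67.21306°
CS5: φ = +33.95056°, λ = -81.51500°
Δφ = -8.7447°,  Δλ = -14.3019°
a = sin²(Δφ/2) + cos φ₁ cos φ₂ sin²(Δλ/2) = 0.015260
c = 2·arcsin(√a) = 0.247695 rad = 14.1919°

14.19°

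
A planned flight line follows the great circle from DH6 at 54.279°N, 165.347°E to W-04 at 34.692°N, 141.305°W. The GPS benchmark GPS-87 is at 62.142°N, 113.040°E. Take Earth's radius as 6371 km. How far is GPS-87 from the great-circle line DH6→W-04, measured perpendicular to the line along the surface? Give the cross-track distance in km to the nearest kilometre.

δ₁₃ = central angle DH6→GPS-87 = 0.485183 rad  (haversine)
θ₁₃ = bearing DH6→GPS-87 = 307.548°,  θ₁₂ = bearing DH6→W-04 = 95.730°
dₓₜ = R·arcsin(sin δ₁₃ · sin(θ₁₃ − θ₁₂)) = 6371·arcsin(0.46637·sin(211.818°)) = -1582.740 km
|dₓₜ| = 1582.740 km

1583 km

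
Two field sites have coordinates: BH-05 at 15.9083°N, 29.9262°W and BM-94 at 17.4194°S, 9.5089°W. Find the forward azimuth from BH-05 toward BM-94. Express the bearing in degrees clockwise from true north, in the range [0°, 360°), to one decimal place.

148.0°

Δλ = 20.4173°
y = sin Δλ · cos φ₂ = 0.332856
x = cos φ₁ sin φ₂ − sin φ₁ cos φ₂ cos Δλ = -0.532997
θ = atan2(y, x) = 148.0152° → 148.0152° (mod 360°)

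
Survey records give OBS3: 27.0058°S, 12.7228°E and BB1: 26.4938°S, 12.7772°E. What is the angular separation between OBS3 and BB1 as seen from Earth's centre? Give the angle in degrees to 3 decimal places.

Δφ = 0.5120°,  Δλ = 0.0544°
a = sin²(Δφ/2) + cos φ₁ cos φ₂ sin²(Δλ/2) = 0.000020
c = 2·arcsin(√a) = 0.008976 rad = 0.5143°

0.514°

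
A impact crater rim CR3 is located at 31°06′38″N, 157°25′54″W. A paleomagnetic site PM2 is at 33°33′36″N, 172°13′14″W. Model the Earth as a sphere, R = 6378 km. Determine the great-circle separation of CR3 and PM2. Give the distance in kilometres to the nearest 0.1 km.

1416.1 km

CR3: φ = +31.11056°, λ = -157.43167°
PM2: φ = +33.56000°, λ = -172.22056°
Δφ = 2.4494°,  Δλ = -14.7889°
a = sin²(Δφ/2) + cos φ₁ cos φ₂ sin²(Δλ/2) = 0.012274
c = 2·arcsin(√a) = 0.222034 rad = 12.7216°
d = R·c = 6378 × 0.222034 = 1416.1 km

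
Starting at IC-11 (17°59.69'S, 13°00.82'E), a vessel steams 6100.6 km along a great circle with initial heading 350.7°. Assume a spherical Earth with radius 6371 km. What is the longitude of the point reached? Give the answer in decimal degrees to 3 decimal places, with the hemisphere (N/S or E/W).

3.595°E

IC-11: φ = -17.99483°, λ = +13.01367°
δ = d/R = 6100.6/6371 = 0.957558 rad
φ₂ = arcsin(sin φ₁ cos δ + cos φ₁ sin δ cos θ)
   = arcsin(-0.30893·0.57552 + 0.95108·0.81779·0.98686) = 36.14044°
λ₂ = λ₁ + atan2(sin θ sin δ cos φ₁, cos δ − sin φ₁ sin φ₂) = 3.59497°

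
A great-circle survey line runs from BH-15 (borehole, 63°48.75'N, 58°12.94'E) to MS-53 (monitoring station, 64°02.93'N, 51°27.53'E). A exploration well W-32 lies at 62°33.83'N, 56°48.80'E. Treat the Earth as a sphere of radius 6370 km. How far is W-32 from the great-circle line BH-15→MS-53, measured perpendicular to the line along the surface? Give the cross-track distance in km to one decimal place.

BH-15: φ = +63.81250°, λ = +58.21567°
MS-53: φ = +64.04883°, λ = +51.45883°
W-32: φ = +62.56383°, λ = +56.81333°
δ₁₃ = central angle BH-15→W-32 = 0.024429 rad  (haversine)
θ₁₃ = bearing BH-15→W-32 = 207.493°,  θ₁₂ = bearing BH-15→MS-53 = 277.581°
dₓₜ = R·arcsin(sin δ₁₃ · sin(θ₁₃ − θ₁₂)) = 6370·arcsin(0.02443·sin(-70.088°)) = -146.306 km
|dₓₜ| = 146.306 km

146.3 km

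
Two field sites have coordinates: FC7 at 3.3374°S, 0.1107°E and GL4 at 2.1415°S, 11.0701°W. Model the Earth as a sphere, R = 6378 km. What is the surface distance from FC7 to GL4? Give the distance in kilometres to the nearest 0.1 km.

Δφ = 1.1959°,  Δλ = -11.1808°
a = sin²(Δφ/2) + cos φ₁ cos φ₂ sin²(Δλ/2) = 0.009576
c = 2·arcsin(√a) = 0.196029 rad = 11.2316°
d = R·c = 6378 × 0.196029 = 1250.3 km

1250.3 km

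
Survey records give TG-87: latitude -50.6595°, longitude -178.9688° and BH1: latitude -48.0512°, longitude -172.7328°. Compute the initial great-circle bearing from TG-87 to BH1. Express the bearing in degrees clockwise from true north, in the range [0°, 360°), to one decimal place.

Δλ = 6.2360°
y = sin Δλ · cos φ₂ = 0.072611
x = cos φ₁ sin φ₂ − sin φ₁ cos φ₂ cos Δλ = 0.042449
θ = atan2(y, x) = 59.6895° → 59.6895° (mod 360°)

59.7°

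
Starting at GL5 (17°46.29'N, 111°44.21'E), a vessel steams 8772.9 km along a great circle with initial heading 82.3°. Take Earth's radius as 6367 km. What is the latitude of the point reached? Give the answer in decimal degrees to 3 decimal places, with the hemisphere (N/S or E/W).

GL5: φ = +17.77150°, λ = +111.73683°
δ = d/R = 8772.9/6367 = 1.377870 rad
φ₂ = arcsin(sin φ₁ cos δ + cos φ₁ sin δ cos θ)
   = arcsin(0.30522·0.19173 + 0.95228·0.98145·0.13399) = 10.58803°
λ₂ = λ₁ + atan2(sin θ sin δ cos φ₁, cos δ − sin φ₁ sin φ₂) = -166.59540°

10.588°N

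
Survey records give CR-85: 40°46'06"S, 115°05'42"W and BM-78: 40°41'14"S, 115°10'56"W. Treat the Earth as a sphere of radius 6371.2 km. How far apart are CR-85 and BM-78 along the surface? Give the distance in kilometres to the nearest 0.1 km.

CR-85: φ = -40.76833°, λ = -115.09500°
BM-78: φ = -40.68722°, λ = -115.18222°
Δφ = 0.0811°,  Δλ = -0.0872°
a = sin²(Δφ/2) + cos φ₁ cos φ₂ sin²(Δλ/2) = 0.000001
c = 2·arcsin(√a) = 0.001826 rad = 0.1046°
d = R·c = 6371.2 × 0.001826 = 11.6 km

11.6 km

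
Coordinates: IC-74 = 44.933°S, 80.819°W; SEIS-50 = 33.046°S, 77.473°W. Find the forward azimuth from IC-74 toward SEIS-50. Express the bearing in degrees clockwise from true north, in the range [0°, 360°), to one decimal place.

Δλ = 3.3460°
y = sin Δλ · cos φ₂ = 0.048924
x = cos φ₁ sin φ₂ − sin φ₁ cos φ₂ cos Δλ = 0.204973
θ = atan2(y, x) = 13.4245° → 13.4245° (mod 360°)

13.4°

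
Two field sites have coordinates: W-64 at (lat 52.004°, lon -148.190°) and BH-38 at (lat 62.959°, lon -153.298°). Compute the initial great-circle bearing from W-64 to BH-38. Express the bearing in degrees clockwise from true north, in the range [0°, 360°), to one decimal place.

348.1°

Δλ = -5.1080°
y = sin Δλ · cos φ₂ = -0.040477
x = cos φ₁ sin φ₂ − sin φ₁ cos φ₂ cos Δλ = 0.191461
θ = atan2(y, x) = -11.9372° → 348.0628° (mod 360°)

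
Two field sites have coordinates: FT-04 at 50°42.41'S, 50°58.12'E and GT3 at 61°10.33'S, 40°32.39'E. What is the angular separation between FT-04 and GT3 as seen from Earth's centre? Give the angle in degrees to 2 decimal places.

11.95°

FT-04: φ = -50.70683°, λ = +50.96867°
GT3: φ = -61.17217°, λ = +40.53983°
Δφ = -10.4653°,  Δλ = -10.4288°
a = sin²(Δφ/2) + cos φ₁ cos φ₂ sin²(Δλ/2) = 0.010840
c = 2·arcsin(√a) = 0.208606 rad = 11.9522°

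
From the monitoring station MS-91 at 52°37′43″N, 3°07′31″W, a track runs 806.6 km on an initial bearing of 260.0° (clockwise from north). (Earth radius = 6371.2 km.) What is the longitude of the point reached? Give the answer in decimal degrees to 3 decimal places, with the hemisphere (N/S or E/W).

14.474°W

MS-91: φ = +52.62861°, λ = -3.12528°
δ = d/R = 806.6/6371.2 = 0.126601 rad
φ₂ = arcsin(sin φ₁ cos δ + cos φ₁ sin δ cos θ)
   = arcsin(0.79472·0.99200 + 0.60698·0.12626·-0.17365) = 50.80950°
λ₂ = λ₁ + atan2(sin θ sin δ cos φ₁, cos δ − sin φ₁ sin φ₂) = -14.47395°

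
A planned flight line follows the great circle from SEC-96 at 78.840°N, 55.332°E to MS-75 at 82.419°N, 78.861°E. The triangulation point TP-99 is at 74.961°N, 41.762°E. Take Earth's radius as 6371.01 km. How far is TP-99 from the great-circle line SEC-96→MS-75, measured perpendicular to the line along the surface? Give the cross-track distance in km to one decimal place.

δ₁₃ = central angle SEC-96→TP-99 = 0.085966 rad  (haversine)
θ₁₃ = bearing SEC-96→TP-99 = 225.160°,  θ₁₂ = bearing SEC-96→MS-75 = 35.740°
dₓₜ = R·arcsin(sin δ₁₃ · sin(θ₁₃ − θ₁₂)) = 6371.01·arcsin(0.08586·sin(189.420°)) = -89.531 km
|dₓₜ| = 89.531 km

89.5 km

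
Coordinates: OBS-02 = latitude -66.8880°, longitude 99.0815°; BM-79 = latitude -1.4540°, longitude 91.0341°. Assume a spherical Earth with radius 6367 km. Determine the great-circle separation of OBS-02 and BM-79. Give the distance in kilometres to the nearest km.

7298 km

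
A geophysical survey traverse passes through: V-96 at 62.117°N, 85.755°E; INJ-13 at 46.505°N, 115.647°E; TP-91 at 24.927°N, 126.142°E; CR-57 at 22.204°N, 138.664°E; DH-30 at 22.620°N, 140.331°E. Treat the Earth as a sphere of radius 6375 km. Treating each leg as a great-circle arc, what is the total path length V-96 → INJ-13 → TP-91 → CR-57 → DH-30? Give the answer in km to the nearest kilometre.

V-96→INJ-13: c = 0.401991 rad, d = 2562.69 km
INJ-13→TP-91: c = 0.404051 rad, d = 2575.83 km
TP-91→CR-57: c = 0.205793 rad, d = 1311.93 km
CR-57→DH-30: c = 0.027860 rad, d = 177.60 km
Total = 2562.69 + 2575.83 + 1311.93 + 177.60 = 6628.05 km

6628 km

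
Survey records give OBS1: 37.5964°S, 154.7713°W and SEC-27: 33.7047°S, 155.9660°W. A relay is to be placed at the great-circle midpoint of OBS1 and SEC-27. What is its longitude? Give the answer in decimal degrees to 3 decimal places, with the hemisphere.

Bx = cos φ₂ cos Δλ = 0.831728,  By = cos φ₂ sin Δλ = -0.017345
φₘ = atan2(sin φ₁ + sin φ₂, √((cos φ₁ + Bx)² + By²)) = -35.65202°
λₘ = λ₁ + atan2(By, cos φ₁ + Bx) = -155.38321°

155.383°W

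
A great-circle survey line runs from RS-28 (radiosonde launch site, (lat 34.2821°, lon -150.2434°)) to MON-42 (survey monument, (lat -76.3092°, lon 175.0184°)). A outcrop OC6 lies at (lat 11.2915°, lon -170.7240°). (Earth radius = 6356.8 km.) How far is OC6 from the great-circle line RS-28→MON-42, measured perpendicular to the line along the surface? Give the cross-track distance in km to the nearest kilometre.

1853 km

δ₁₃ = central angle RS-28→OC6 = 0.516907 rad  (haversine)
θ₁₃ = bearing RS-28→OC6 = 223.971°,  θ₁₂ = bearing RS-28→MON-42 = 188.409°
dₓₜ = R·arcsin(sin δ₁₃ · sin(θ₁₃ − θ₁₂)) = 6356.8·arcsin(0.49419·sin(35.562°)) = 1853.199 km
|dₓₜ| = 1853.199 km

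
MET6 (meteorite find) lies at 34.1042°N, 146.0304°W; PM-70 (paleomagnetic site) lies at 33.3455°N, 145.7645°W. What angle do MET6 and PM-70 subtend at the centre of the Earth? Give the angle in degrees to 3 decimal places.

0.790°

Δφ = -0.7587°,  Δλ = 0.2659°
a = sin²(Δφ/2) + cos φ₁ cos φ₂ sin²(Δλ/2) = 0.000048
c = 2·arcsin(√a) = 0.013793 rad = 0.7903°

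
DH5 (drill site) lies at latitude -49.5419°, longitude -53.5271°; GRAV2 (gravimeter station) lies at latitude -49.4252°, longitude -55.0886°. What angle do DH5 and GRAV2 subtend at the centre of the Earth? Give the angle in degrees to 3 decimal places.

1.021°

Δφ = 0.1167°,  Δλ = -1.5615°
a = sin²(Δφ/2) + cos φ₁ cos φ₂ sin²(Δλ/2) = 0.000079
c = 2·arcsin(√a) = 0.017822 rad = 1.0211°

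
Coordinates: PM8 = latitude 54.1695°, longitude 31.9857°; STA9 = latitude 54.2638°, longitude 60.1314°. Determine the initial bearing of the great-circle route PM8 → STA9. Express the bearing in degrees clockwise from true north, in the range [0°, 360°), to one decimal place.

Δλ = 28.1457°
y = sin Δλ · cos φ₂ = 0.275507
x = cos φ₁ sin φ₂ − sin φ₁ cos φ₂ cos Δλ = 0.057640
θ = atan2(y, x) = 78.1834° → 78.1834° (mod 360°)

78.2°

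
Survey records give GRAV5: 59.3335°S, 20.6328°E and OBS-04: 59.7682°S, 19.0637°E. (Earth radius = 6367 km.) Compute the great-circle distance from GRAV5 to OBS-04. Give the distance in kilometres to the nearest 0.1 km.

100.7 km

Δφ = -0.4347°,  Δλ = -1.5691°
a = sin²(Δφ/2) + cos φ₁ cos φ₂ sin²(Δλ/2) = 0.000063
c = 2·arcsin(√a) = 0.015816 rad = 0.9062°
d = R·c = 6367 × 0.015816 = 100.7 km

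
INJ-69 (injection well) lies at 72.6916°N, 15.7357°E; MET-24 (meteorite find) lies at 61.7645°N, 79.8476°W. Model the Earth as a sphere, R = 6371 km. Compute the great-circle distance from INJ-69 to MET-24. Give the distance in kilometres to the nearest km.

3799 km

Δφ = -10.9271°,  Δλ = -95.5833°
a = sin²(Δφ/2) + cos φ₁ cos φ₂ sin²(Δλ/2) = 0.086289
c = 2·arcsin(√a) = 0.596296 rad = 34.1652°
d = R·c = 6371 × 0.596296 = 3799.0 km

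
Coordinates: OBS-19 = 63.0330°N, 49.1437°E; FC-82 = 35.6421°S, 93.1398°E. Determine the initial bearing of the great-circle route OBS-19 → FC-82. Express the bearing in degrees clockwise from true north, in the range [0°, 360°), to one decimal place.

Δλ = 43.9961°
y = sin Δλ · cos φ₂ = 0.564490
x = cos φ₁ sin φ₂ − sin φ₁ cos φ₂ cos Δλ = -0.785309
θ = atan2(y, x) = 144.2909° → 144.2909° (mod 360°)

144.3°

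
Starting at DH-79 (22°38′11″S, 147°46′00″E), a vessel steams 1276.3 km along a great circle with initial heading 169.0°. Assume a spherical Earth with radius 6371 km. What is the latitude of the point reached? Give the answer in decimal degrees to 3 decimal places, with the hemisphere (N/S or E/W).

33.881°S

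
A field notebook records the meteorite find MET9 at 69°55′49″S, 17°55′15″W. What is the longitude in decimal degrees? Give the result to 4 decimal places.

17.9208°W

17° + 55′/60 + 15″/3600 = 17 + 0.91667 + 0.00417 = 17.9208°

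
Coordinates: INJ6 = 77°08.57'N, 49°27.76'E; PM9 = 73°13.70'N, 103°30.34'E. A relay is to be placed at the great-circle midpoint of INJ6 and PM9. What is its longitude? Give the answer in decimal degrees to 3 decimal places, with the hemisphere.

80.254°E

INJ6: φ = +77.14283°, λ = +49.46267°
PM9: φ = +73.22833°, λ = +103.50567°
Bx = cos φ₂ cos Δλ = 0.169435,  By = cos φ₂ sin Δλ = 0.233576
φₘ = atan2(sin φ₁ + sin φ₂, √((cos φ₁ + Bx)² + By²)) = 76.71466°
λₘ = λ₁ + atan2(By, cos φ₁ + Bx) = 80.25435°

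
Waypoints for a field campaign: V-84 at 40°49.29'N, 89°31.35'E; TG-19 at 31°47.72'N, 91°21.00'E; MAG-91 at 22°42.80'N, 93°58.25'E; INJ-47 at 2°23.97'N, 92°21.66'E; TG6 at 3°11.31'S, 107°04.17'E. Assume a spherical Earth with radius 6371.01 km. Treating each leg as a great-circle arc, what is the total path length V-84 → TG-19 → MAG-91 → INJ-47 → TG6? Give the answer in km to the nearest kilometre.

V-84: φ = +40.82150°, λ = +89.52250°
TG-19: φ = +31.79533°, λ = +91.35000°
MAG-91: φ = +22.71333°, λ = +93.97083°
INJ-47: φ = +2.39950°, λ = +92.36100°
TG6: φ = -3.18850°, λ = +107.06950°
V-84→TG-19: c = 0.159608 rad, d = 1016.86 km
TG-19→MAG-91: c = 0.163624 rad, d = 1042.45 km
MAG-91→INJ-47: c = 0.355590 rad, d = 2265.47 km
INJ-47→TG6: c = 0.274513 rad, d = 1748.92 km
Total = 1016.86 + 1042.45 + 2265.47 + 1748.92 = 6073.71 km

6074 km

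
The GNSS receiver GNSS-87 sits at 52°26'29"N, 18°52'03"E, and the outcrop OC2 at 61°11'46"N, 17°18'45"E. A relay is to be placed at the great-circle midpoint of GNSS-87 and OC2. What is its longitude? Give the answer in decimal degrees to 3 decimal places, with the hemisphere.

18.181°E

GNSS-87: φ = +52.44139°, λ = +18.86750°
OC2: φ = +61.19611°, λ = +17.31250°
Bx = cos φ₂ cos Δλ = 0.481636,  By = cos φ₂ sin Δλ = -0.013075
φₘ = atan2(sin φ₁ + sin φ₂, √((cos φ₁ + Bx)² + By²)) = 56.82113°
λₘ = λ₁ + atan2(By, cos φ₁ + Bx) = 18.18102°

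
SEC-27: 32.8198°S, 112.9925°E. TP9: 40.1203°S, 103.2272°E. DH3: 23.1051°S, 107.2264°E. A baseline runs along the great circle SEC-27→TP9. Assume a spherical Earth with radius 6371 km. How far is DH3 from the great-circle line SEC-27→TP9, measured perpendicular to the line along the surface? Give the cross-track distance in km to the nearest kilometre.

1167 km

δ₁₃ = central angle SEC-27→DH3 = 0.191346 rad  (haversine)
θ₁₃ = bearing SEC-27→DH3 = 330.928°,  θ₁₂ = bearing SEC-27→TP9 = 224.264°
dₓₜ = R·arcsin(sin δ₁₃ · sin(θ₁₃ − θ₁₂)) = 6371·arcsin(0.19018·sin(106.665°)) = 1167.267 km
|dₓₜ| = 1167.267 km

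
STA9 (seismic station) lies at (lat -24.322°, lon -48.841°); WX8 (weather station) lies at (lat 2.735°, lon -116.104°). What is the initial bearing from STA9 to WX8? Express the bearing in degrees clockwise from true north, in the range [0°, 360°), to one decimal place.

282.4°

Δλ = -67.2630°
y = sin Δλ · cos φ₂ = -0.921238
x = cos φ₁ sin φ₂ − sin φ₁ cos φ₂ cos Δλ = 0.202486
θ = atan2(y, x) = -77.6036° → 282.3964° (mod 360°)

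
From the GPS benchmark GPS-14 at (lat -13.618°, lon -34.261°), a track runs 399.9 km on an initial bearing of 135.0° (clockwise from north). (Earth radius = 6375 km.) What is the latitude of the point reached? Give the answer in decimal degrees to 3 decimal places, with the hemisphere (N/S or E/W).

δ = d/R = 399.9/6375 = 0.062729 rad
φ₂ = arcsin(sin φ₁ cos δ + cos φ₁ sin δ cos θ)
   = arcsin(-0.23545·0.99803 + 0.97189·0.06269·-0.70711) = -16.14478°
λ₂ = λ₁ + atan2(sin θ sin δ cos φ₁, cos δ − sin φ₁ sin φ₂) = -31.61602°

16.145°S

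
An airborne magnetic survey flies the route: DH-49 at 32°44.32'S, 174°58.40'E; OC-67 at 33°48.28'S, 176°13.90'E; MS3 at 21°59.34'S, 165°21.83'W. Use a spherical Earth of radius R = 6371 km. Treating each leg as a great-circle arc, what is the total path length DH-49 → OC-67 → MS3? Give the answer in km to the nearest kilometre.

2396 km

DH-49: φ = -32.73867°, λ = +174.97333°
OC-67: φ = -33.80467°, λ = +176.23167°
MS3: φ = -21.98900°, λ = -165.36383°
DH-49→OC-67: c = 0.026140 rad, d = 166.54 km
OC-67→MS3: c = 0.349916 rad, d = 2229.31 km
Total = 166.54 + 2229.31 = 2395.85 km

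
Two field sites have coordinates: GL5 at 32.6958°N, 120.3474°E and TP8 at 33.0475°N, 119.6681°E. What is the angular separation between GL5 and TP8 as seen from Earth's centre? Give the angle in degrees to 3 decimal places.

Δφ = 0.3517°,  Δλ = -0.6793°
a = sin²(Δφ/2) + cos φ₁ cos φ₂ sin²(Δλ/2) = 0.000034
c = 2·arcsin(√a) = 0.011698 rad = 0.6702°

0.670°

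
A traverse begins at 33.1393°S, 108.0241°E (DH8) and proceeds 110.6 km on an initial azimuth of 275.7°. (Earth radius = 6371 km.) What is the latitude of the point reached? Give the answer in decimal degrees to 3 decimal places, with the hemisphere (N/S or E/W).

33.035°S

δ = d/R = 110.6/6371 = 0.017360 rad
φ₂ = arcsin(sin φ₁ cos δ + cos φ₁ sin δ cos θ)
   = arcsin(-0.54668·0.99985 + 0.83734·0.01736·0.09932) = -33.03494°
λ₂ = λ₁ + atan2(sin θ sin δ cos φ₁, cos δ − sin φ₁ sin φ₂) = 106.84349°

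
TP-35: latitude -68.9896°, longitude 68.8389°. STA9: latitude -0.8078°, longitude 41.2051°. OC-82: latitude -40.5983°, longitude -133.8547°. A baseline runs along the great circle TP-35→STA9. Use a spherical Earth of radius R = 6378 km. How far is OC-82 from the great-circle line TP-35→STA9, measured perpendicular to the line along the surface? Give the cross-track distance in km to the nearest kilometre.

δ₁₃ = central angle TP-35→OC-82 = 1.206461 rad  (haversine)
θ₁₃ = bearing TP-35→OC-82 = 161.729°,  θ₁₂ = bearing TP-35→STA9 = 330.565°
dₓₜ = R·arcsin(sin δ₁₃ · sin(θ₁₃ − θ₁₂)) = 6378·arcsin(0.93436·sin(-168.836°)) = -1160.194 km
|dₓₜ| = 1160.194 km

1160 km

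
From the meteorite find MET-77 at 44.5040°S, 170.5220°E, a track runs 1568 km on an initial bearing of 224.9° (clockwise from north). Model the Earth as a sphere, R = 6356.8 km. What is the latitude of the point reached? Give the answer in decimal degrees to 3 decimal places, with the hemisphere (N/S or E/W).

δ = d/R = 1568/6356.8 = 0.246665 rad
φ₂ = arcsin(sin φ₁ cos δ + cos φ₁ sin δ cos θ)
   = arcsin(-0.70096·0.96973 + 0.71320·0.24417·-0.70834) = -53.42669°
λ₂ = λ₁ + atan2(sin θ sin δ cos φ₁, cos δ − sin φ₁ sin φ₂) = 153.70857°

53.427°S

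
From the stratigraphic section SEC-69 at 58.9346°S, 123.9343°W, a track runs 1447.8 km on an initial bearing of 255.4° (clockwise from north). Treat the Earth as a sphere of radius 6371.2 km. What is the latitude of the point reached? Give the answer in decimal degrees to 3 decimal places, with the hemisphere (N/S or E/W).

59.753°S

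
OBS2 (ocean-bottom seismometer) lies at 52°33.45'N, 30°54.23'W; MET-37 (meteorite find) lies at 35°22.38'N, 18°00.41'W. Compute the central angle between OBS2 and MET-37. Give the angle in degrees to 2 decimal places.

19.46°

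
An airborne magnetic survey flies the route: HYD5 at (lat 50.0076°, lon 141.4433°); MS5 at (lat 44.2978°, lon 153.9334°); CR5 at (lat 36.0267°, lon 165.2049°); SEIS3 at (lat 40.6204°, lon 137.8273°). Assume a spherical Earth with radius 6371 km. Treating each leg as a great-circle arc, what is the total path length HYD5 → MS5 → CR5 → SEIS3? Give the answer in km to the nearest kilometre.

4893 km

HYD5→MS5: c = 0.178268 rad, d = 1135.74 km
MS5→CR5: c = 0.208058 rad, d = 1325.54 km
CR5→SEIS3: c = 0.381703 rad, d = 2431.83 km
Total = 1135.74 + 1325.54 + 2431.83 = 4893.11 km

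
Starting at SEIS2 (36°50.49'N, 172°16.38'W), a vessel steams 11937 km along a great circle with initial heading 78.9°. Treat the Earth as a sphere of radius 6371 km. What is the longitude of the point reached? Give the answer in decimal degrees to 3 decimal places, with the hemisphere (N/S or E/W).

61.844°W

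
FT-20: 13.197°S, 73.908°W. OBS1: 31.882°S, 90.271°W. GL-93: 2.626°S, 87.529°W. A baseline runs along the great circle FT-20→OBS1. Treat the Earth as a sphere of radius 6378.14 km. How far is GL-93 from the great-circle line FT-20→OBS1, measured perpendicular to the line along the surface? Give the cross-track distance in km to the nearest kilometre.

1906 km

δ₁₃ = central angle FT-20→GL-93 = 0.298854 rad  (haversine)
θ₁₃ = bearing FT-20→GL-93 = 306.964°,  θ₁₂ = bearing FT-20→OBS1 = 216.086°
dₓₜ = R·arcsin(sin δ₁₃ · sin(θ₁₃ − θ₁₂)) = 6378.14·arcsin(0.29442·sin(90.877°)) = 1905.901 km
|dₓₜ| = 1905.901 km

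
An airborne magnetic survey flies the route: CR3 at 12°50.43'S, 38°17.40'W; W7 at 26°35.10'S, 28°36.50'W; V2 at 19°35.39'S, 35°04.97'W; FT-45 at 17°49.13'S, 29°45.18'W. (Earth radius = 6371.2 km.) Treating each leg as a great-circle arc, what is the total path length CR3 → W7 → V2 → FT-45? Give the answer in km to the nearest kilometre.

3448 km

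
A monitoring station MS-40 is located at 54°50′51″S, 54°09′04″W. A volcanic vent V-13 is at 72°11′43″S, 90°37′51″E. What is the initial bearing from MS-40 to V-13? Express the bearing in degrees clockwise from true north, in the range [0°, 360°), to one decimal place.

166.8°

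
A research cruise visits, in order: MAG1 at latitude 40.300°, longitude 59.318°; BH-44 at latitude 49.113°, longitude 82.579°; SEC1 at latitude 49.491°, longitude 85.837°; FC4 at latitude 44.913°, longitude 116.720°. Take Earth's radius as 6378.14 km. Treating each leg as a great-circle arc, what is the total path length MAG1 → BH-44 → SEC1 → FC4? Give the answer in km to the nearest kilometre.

MAG1→BH-44: c = 0.325112 rad, d = 2073.61 km
BH-44→SEC1: c = 0.037658 rad, d = 240.19 km
SEC1→FC4: c = 0.372039 rad, d = 2372.92 km
Total = 2073.61 + 240.19 + 2372.92 = 4686.72 km

4687 km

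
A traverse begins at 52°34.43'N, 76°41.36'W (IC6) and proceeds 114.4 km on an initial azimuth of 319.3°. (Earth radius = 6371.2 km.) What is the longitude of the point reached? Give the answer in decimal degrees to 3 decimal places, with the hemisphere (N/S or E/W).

IC6: φ = +52.57383°, λ = -76.68933°
δ = d/R = 114.4/6371.2 = 0.017956 rad
φ₂ = arcsin(sin φ₁ cos δ + cos φ₁ sin δ cos θ)
   = arcsin(0.79414·0.99984 + 0.60774·0.01795·0.75813) = 53.34855°
λ₂ = λ₁ + atan2(sin θ sin δ cos φ₁, cos δ − sin φ₁ sin φ₂) = -77.81319°

77.813°W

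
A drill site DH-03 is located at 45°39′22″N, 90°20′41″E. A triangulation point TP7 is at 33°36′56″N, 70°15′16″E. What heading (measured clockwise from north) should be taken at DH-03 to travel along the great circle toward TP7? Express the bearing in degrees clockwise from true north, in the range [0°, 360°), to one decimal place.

DH-03: φ = +45.65611°, λ = +90.34472°
TP7: φ = +33.61556°, λ = +70.25444°
Δλ = -20.0903°
y = sin Δλ · cos φ₂ = -0.286057
x = cos φ₁ sin φ₂ − sin φ₁ cos φ₂ cos Δλ = -0.172366
θ = atan2(y, x) = -121.0713° → 238.9287° (mod 360°)

238.9°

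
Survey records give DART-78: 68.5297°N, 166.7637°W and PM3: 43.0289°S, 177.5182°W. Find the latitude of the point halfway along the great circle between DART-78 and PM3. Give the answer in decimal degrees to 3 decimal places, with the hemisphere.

Bx = cos φ₂ cos Δλ = 0.718170,  By = cos φ₂ sin Δλ = -0.136407
φₘ = atan2(sin φ₁ + sin φ₂, √((cos φ₁ + Bx)² + By²)) = 12.79884°
λₘ = λ₁ + atan2(By, cos φ₁ + Bx) = -173.93469°

12.799°N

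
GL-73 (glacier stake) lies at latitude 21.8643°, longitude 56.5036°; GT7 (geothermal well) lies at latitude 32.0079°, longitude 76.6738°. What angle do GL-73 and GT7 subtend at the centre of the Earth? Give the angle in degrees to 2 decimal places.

20.59°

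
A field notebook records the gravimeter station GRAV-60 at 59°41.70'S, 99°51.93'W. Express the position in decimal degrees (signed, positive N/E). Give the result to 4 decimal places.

lat: 59.6950° S → -59.6950°
lon: 99.8655° W → -99.8655°

-59.6950°, -99.8655°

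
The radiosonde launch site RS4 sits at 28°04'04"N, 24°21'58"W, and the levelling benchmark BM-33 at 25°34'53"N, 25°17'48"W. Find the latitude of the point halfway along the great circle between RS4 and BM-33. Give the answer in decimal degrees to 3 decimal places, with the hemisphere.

26.825°N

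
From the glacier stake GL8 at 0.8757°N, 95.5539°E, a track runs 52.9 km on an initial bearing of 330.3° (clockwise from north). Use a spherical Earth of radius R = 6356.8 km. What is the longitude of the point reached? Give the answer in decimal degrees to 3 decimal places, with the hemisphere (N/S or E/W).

95.318°E

δ = d/R = 52.9/6356.8 = 0.008322 rad
φ₂ = arcsin(sin φ₁ cos δ + cos φ₁ sin δ cos θ)
   = arcsin(0.01528·0.99997 + 0.99988·0.00832·0.86863) = 1.28986°
λ₂ = λ₁ + atan2(sin θ sin δ cos φ₁, cos δ − sin φ₁ sin φ₂) = 95.31761°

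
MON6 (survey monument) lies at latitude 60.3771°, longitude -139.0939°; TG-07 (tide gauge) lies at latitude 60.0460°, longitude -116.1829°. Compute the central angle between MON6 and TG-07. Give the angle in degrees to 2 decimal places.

Δφ = -0.3311°,  Δλ = 22.9110°
a = sin²(Δφ/2) + cos φ₁ cos φ₂ sin²(Δλ/2) = 0.009743
c = 2·arcsin(√a) = 0.197739 rad = 11.3296°

11.33°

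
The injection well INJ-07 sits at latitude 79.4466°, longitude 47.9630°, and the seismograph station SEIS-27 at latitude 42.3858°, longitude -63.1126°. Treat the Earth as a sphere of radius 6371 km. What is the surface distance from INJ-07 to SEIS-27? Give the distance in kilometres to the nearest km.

5795 km

Δφ = -37.0608°,  Δλ = -111.0756°
a = sin²(Δφ/2) + cos φ₁ cos φ₂ sin²(Δλ/2) = 0.192965
c = 2·arcsin(√a) = 0.909590 rad = 52.1156°
d = R·c = 6371 × 0.909590 = 5795.0 km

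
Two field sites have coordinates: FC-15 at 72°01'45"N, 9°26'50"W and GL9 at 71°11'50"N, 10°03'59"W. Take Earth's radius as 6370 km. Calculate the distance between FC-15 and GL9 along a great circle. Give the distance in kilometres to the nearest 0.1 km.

95.0 km

FC-15: φ = +72.02917°, λ = -9.44722°
GL9: φ = +71.19722°, λ = -10.06639°
Δφ = -0.8319°,  Δλ = -0.6192°
a = sin²(Δφ/2) + cos φ₁ cos φ₂ sin²(Δλ/2) = 0.000056
c = 2·arcsin(√a) = 0.014915 rad = 0.8546°
d = R·c = 6370 × 0.014915 = 95.0 km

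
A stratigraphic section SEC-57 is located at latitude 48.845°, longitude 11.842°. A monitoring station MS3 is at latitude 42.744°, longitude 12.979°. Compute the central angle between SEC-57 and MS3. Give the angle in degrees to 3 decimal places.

6.152°

Δφ = -6.1010°,  Δλ = 1.1370°
a = sin²(Δφ/2) + cos φ₁ cos φ₂ sin²(Δλ/2) = 0.002880
c = 2·arcsin(√a) = 0.107374 rad = 6.1521°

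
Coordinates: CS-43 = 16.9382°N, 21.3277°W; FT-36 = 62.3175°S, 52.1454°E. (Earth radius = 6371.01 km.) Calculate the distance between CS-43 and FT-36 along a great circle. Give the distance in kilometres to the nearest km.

Δφ = -79.2557°,  Δλ = 73.4731°
a = sin²(Δφ/2) + cos φ₁ cos φ₂ sin²(Δλ/2) = 0.565785
c = 2·arcsin(√a) = 1.702749 rad = 97.5603°
d = R·c = 6371.01 × 1.702749 = 10848.2 km

10848 km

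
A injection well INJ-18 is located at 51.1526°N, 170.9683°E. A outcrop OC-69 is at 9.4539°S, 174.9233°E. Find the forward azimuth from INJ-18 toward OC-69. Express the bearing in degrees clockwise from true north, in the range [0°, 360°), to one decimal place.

175.5°

Δλ = 3.9550°
y = sin Δλ · cos φ₂ = 0.068036
x = cos φ₁ sin φ₂ − sin φ₁ cos φ₂ cos Δλ = -0.869440
θ = atan2(y, x) = 175.5256° → 175.5256° (mod 360°)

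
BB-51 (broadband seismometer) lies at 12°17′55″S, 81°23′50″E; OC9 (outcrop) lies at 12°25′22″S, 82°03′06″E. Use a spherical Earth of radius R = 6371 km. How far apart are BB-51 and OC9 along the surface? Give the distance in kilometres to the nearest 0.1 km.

72.4 km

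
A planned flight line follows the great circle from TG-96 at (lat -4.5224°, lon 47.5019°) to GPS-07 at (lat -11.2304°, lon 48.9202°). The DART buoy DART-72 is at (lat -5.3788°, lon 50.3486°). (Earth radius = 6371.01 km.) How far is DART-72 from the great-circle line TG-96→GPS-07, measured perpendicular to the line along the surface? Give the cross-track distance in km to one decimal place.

δ₁₃ = central angle TG-96→DART-72 = 0.051706 rad  (haversine)
θ₁₃ = bearing TG-96→DART-72 = 106.922°,  θ₁₂ = bearing TG-96→GPS-07 = 168.261°
dₓₜ = R·arcsin(sin δ₁₃ · sin(θ₁₃ − θ₁₂)) = 6371.01·arcsin(0.05168·sin(-61.339°)) = -289.027 km
|dₓₜ| = 289.027 km

289.0 km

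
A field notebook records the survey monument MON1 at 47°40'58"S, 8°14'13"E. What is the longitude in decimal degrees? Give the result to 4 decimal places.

8.2369°E

8° + 14′/60 + 13″/3600 = 8 + 0.23333 + 0.00361 = 8.2369°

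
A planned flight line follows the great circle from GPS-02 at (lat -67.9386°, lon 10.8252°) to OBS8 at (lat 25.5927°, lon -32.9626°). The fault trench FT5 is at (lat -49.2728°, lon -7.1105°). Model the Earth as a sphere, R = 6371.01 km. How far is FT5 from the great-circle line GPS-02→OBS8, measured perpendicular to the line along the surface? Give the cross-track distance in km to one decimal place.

δ₁₃ = central angle GPS-02→FT5 = 0.361147 rad  (haversine)
θ₁₃ = bearing GPS-02→FT5 = 325.345°,  θ₁₂ = bearing GPS-02→OBS8 = 320.816°
dₓₜ = R·arcsin(sin δ₁₃ · sin(θ₁₃ − θ₁₂)) = 6371.01·arcsin(0.35335·sin(4.529°)) = 177.791 km
|dₓₜ| = 177.791 km

177.8 km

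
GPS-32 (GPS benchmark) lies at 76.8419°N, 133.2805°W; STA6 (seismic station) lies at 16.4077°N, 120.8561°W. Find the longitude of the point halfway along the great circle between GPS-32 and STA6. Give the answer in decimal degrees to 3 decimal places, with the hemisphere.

Bx = cos φ₂ cos Δλ = 0.936810,  By = cos φ₂ sin Δλ = 0.206389
φₘ = atan2(sin φ₁ + sin φ₂, √((cos φ₁ + Bx)² + By²)) = 46.72900°
λₘ = λ₁ + atan2(By, cos φ₁ + Bx) = -123.22966°

123.230°W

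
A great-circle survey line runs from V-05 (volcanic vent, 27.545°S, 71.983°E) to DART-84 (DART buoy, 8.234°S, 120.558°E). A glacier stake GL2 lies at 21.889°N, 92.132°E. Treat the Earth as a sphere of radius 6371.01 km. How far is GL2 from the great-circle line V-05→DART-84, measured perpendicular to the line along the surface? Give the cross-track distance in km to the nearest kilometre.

δ₁₃ = central angle V-05→GL2 = 0.927329 rad  (haversine)
θ₁₃ = bearing V-05→GL2 = 23.549°,  θ₁₂ = bearing V-05→DART-84 = 76.670°
dₓₜ = R·arcsin(sin δ₁₃ · sin(θ₁₃ − θ₁₂)) = 6371.01·arcsin(0.80002·sin(-53.121°)) = -4424.179 km
|dₓₜ| = 4424.179 km

4424 km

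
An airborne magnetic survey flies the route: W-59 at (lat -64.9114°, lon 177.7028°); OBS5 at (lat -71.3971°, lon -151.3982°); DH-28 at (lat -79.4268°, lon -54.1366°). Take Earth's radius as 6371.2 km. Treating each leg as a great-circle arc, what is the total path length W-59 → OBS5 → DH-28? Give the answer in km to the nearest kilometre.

3940 km

W-59→OBS5: c = 0.226749 rad, d = 1444.66 km
OBS5→DH-28: c = 0.391699 rad, d = 2495.59 km
Total = 1444.66 + 2495.59 = 3940.26 km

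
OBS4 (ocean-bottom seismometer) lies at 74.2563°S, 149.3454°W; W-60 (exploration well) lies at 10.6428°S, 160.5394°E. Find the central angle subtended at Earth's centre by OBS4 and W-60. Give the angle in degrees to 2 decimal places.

Δφ = 63.6135°,  Δλ = -50.1152°
a = sin²(Δφ/2) + cos φ₁ cos φ₂ sin²(Δλ/2) = 0.325622
c = 2·arcsin(√a) = 1.214553 rad = 69.5887°

69.59°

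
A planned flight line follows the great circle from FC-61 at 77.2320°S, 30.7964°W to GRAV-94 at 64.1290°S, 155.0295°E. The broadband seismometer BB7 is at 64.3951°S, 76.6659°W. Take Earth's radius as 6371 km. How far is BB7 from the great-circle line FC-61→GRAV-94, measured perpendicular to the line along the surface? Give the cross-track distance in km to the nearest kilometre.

2049 km

δ₁₃ = central angle FC-61→BB7 = 0.330132 rad  (haversine)
θ₁₃ = bearing FC-61→BB7 = 286.888°,  θ₁₂ = bearing FC-61→GRAV-94 = 184.072°
dₓₜ = R·arcsin(sin δ₁₃ · sin(θ₁₃ − θ₁₂)) = 6371·arcsin(0.32417·sin(102.816°)) = 2048.955 km
|dₓₜ| = 2048.955 km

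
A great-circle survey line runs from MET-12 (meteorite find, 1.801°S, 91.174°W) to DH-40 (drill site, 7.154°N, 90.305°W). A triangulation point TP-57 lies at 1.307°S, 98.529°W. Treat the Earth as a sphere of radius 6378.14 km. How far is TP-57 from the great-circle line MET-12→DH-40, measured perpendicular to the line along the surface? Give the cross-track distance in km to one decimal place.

δ₁₃ = central angle MET-12→TP-57 = 0.128611 rad  (haversine)
θ₁₃ = bearing MET-12→TP-57 = 273.739°,  θ₁₂ = bearing MET-12→DH-40 = 5.522°
dₓₜ = R·arcsin(sin δ₁₃ · sin(θ₁₃ − θ₁₂)) = 6378.14·arcsin(0.12826·sin(268.217°)) = -819.897 km
|dₓₜ| = 819.897 km

819.9 km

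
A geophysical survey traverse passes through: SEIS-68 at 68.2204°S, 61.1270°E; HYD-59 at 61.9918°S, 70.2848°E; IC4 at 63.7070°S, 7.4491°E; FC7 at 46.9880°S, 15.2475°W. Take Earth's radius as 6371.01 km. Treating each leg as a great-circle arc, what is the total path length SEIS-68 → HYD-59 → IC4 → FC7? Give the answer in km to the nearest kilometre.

6199 km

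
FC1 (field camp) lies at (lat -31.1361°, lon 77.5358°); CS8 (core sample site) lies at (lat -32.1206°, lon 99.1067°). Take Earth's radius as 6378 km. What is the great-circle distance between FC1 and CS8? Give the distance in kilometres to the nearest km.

2044 km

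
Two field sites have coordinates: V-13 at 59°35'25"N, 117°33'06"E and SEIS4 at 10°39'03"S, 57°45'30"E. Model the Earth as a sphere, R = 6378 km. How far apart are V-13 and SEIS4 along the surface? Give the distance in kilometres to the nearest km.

V-13: φ = +59.59028°, λ = +117.55167°
SEIS4: φ = -10.65083°, λ = +57.75833°
Δφ = -70.2411°,  Δλ = -59.7933°
a = sin²(Δφ/2) + cos φ₁ cos φ₂ sin²(Δλ/2) = 0.454557
c = 2·arcsin(√a) = 1.479785 rad = 84.7855°
d = R·c = 6378 × 1.479785 = 9438.1 km

9438 km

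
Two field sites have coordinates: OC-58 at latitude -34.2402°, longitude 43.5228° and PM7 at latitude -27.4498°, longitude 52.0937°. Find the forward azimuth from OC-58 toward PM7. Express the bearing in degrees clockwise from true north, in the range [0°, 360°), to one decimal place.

49.6°

Δλ = 8.5709°
y = sin Δλ · cos φ₂ = 0.132254
x = cos φ₁ sin φ₂ − sin φ₁ cos φ₂ cos Δλ = 0.112661
θ = atan2(y, x) = 49.5738° → 49.5738° (mod 360°)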